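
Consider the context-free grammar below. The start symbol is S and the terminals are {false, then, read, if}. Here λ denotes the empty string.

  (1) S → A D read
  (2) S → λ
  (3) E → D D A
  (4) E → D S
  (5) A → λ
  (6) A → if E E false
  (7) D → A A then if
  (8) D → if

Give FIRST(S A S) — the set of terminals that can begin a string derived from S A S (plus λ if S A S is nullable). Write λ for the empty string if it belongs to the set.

FIRST(A) = {λ, if}
FIRST(D) = {if, then}  (via A A then if)
FIRST(S) = {λ, if, then}  (via A D read)
FIRST(E) = {if, then}  (via D D A, D S)
FIRST(S A S): take FIRST of each symbol in turn, carrying on past any symbol whose FIRST contains λ; result {λ, if, then}.

{λ, if, then}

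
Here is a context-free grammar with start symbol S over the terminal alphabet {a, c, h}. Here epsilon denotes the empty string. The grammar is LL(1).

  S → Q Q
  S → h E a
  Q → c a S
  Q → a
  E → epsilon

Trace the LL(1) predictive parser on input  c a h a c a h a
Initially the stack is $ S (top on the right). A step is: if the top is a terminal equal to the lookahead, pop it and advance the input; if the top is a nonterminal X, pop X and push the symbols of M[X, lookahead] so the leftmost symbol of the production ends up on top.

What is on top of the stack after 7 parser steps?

step 1: stack=$ S  input=c a h a c a h a $  — expand S → Q Q
step 2: stack=$ Q Q  input=c a h a c a h a $  — expand Q → c a S
step 3: stack=$ Q S a c  input=c a h a c a h a $  — match c
step 4: stack=$ Q S a  input=a h a c a h a $  — match a
step 5: stack=$ Q S  input=h a c a h a $  — expand S → h E a
step 6: stack=$ Q a E h  input=h a c a h a $  — match h
step 7: stack=$ Q a E  input=a c a h a $  — expand E → epsilon
Stack after step 7: $ Q a (top = a).

a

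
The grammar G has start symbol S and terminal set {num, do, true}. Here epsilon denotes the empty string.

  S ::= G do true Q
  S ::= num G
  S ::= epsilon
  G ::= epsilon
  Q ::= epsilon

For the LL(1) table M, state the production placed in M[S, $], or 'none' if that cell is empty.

FIRST(G): from G::=epsilon we get {epsilon}. So FIRST(G) = {epsilon}.
FIRST(Q): from Q::=epsilon we get {epsilon}. So FIRST(Q) = {epsilon}.
FIRST(S): from S::=G do true Q we get {do}; from S::=num G we get {num}; from S::=epsilon we get {epsilon}. So FIRST(S) = {epsilon, do, num}.
FOLLOW(S) includes $ since S is the start symbol.
FOLLOW(S): S appears on no right-hand side. Thus FOLLOW(S) = {$}.
For S ::= G do true Q: FIRST(G do true Q) = {do}, so it goes in M[S, t] for t ∈ {do}.
For S ::= num G: FIRST(num G) = {num}, so it goes in M[S, t] for t ∈ {num}.
For S ::= epsilon: FIRST(epsilon) = {epsilon}, so it goes in M[S, t] for t ∈ {}; since epsilon ∈ FIRST, also for every t ∈ FOLLOW(S) = {$}.

S ::= epsilon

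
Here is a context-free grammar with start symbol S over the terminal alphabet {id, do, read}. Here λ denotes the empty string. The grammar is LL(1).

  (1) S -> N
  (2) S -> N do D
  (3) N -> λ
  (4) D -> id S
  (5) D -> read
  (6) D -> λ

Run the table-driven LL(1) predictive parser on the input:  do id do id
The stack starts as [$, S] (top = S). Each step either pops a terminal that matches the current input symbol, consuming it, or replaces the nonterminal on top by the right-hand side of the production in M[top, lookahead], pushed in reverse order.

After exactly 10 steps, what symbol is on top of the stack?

      Stack     Input          Action
   1  $ S       do id do id $  expand S -> N do D
   2  $ D do N  do id do id $  expand N -> λ
   3  $ D do    do id do id $  match do
   4  $ D       id do id $     expand D -> id S
   5  $ S id    id do id $     match id
   6  $ S       do id $        expand S -> N do D
   7  $ D do N  do id $        expand N -> λ
   8  $ D do    do id $        match do
   9  $ D       id $           expand D -> id S
  10  $ S id    id $           match id
Stack after step 10: $ S (top = S).

S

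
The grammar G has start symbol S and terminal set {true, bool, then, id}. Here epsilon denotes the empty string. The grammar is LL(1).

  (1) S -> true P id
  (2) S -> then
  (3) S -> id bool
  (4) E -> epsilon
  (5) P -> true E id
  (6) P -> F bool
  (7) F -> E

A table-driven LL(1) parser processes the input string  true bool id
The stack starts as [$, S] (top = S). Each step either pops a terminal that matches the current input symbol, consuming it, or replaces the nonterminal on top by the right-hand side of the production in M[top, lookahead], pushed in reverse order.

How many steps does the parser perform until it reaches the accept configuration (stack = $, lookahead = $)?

step 1: stack=$ S  input=true bool id $  — expand S -> true P id
step 2: stack=$ id P true  input=true bool id $  — match true
step 3: stack=$ id P  input=bool id $  — expand P -> F bool
step 4: stack=$ id bool F  input=bool id $  — expand F -> E
step 5: stack=$ id bool E  input=bool id $  — expand E -> epsilon
step 6: stack=$ id bool  input=bool id $  — match bool
step 7: stack=$ id  input=id $  — match id
Accept reached after 7 steps.

7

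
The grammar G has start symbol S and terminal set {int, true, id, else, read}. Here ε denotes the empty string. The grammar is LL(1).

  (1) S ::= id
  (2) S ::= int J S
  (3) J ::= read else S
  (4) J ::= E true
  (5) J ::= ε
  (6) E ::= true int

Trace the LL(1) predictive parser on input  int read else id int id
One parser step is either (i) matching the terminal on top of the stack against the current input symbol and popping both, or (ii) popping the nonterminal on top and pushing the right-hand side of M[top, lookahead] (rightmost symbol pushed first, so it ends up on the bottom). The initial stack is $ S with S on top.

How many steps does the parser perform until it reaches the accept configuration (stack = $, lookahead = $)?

step 1: stack=$ S  input=int read else id int id $  — expand S ::= int J S
step 2: stack=$ S J int  input=int read else id int id $  — match int
step 3: stack=$ S J  input=read else id int id $  — expand J ::= read else S
step 4: stack=$ S S else read  input=read else id int id $  — match read
step 5: stack=$ S S else  input=else id int id $  — match else
step 6: stack=$ S S  input=id int id $  — expand S ::= id
step 7: stack=$ S id  input=id int id $  — match id
step 8: stack=$ S  input=int id $  — expand S ::= int J S
step 9: stack=$ S J int  input=int id $  — match int
step 10: stack=$ S J  input=id $  — expand J ::= ε
step 11: stack=$ S  input=id $  — expand S ::= id
step 12: stack=$ id  input=id $  — match id
Accept reached after 12 steps.

12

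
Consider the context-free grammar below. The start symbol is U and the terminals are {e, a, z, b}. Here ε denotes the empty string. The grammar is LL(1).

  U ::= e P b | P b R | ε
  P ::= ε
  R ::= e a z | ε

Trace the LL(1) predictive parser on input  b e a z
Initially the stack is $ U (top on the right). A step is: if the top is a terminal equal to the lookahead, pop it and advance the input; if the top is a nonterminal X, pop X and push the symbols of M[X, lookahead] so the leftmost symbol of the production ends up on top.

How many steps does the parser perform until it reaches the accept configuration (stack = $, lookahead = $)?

     Stack    Input      Action
  1  $ U      b e a z $  expand U ::= P b R
  2  $ R b P  b e a z $  expand P ::= ε
  3  $ R b    b e a z $  match b
  4  $ R      e a z $    expand R ::= e a z
  5  $ z a e  e a z $    match e
  6  $ z a    a z $      match a
  7  $ z      z $        match z
Accept reached after 7 steps.

7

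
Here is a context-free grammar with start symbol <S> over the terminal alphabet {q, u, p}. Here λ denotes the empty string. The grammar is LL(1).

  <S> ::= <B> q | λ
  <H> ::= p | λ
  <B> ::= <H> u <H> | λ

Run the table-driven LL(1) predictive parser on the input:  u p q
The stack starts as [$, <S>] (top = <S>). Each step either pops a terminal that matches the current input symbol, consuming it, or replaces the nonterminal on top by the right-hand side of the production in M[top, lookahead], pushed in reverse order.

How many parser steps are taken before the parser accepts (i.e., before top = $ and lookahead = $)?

7

     Stack          Input    Action
  1  $ <S>          u p q $  expand <S> ::= <B> q
  2  $ q <B>        u p q $  expand <B> ::= <H> u <H>
  3  $ q <H> u <H>  u p q $  expand <H> ::= λ
  4  $ q <H> u      u p q $  match u
  5  $ q <H>        p q $    expand <H> ::= p
  6  $ q p          p q $    match p
  7  $ q            q $      match q
Accept reached after 7 steps.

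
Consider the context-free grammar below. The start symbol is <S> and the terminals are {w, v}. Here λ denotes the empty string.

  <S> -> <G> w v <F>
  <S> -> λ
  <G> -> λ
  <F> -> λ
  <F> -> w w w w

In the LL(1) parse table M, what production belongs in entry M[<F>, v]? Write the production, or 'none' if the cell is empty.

none

FIRST(<G>) = {λ}
FIRST(<F>) = {λ, w}
FIRST(<S>) = {λ, w}  (via <G> w v <F>)
FOLLOW(<S>) includes $ since <S> is the start symbol.
FOLLOW(<S>): <S> appears on no right-hand side. Thus FOLLOW(<S>) = {$}.
FOLLOW(<F>): in <S>-><G> w v <F>, the suffix after <F> is empty, so FOLLOW(<F>) ⊇ FOLLOW(<S>) = {$}. Thus FOLLOW(<F>) = {$}.
For <F> -> λ: FIRST(λ) = {λ}, so it goes in M[<F>, t] for t ∈ {}; since λ ∈ FIRST, also for every t ∈ FOLLOW(<F>) = {$}.
For <F> -> w w w w: FIRST(w w w w) = {w}, so it goes in M[<F>, t] for t ∈ {w}.
None of these place a production in M[<F>, v].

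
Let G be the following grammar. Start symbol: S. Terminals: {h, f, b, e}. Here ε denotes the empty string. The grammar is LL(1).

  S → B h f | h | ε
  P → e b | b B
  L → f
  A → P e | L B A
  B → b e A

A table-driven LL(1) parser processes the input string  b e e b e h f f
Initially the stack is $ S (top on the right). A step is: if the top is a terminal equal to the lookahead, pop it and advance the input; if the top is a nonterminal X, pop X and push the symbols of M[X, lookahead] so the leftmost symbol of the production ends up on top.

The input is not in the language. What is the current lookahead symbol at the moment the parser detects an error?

f

step 1: stack=$ S  input=b e e b e h f f $  — expand S → B h f
step 2: stack=$ f h B  input=b e e b e h f f $  — expand B → b e A
step 3: stack=$ f h A e b  input=b e e b e h f f $  — match b
step 4: stack=$ f h A e  input=e e b e h f f $  — match e
step 5: stack=$ f h A  input=e b e h f f $  — expand A → P e
step 6: stack=$ f h e P  input=e b e h f f $  — expand P → e b
step 7: stack=$ f h e b e  input=e b e h f f $  — match e
step 8: stack=$ f h e b  input=b e h f f $  — match b
step 9: stack=$ f h e  input=e h f f $  — match e
step 10: stack=$ f h  input=h f f $  — match h
step 11: stack=$ f  input=f f $  — match f
step 12: stack=$  input=f $  — error: stack empty but input remains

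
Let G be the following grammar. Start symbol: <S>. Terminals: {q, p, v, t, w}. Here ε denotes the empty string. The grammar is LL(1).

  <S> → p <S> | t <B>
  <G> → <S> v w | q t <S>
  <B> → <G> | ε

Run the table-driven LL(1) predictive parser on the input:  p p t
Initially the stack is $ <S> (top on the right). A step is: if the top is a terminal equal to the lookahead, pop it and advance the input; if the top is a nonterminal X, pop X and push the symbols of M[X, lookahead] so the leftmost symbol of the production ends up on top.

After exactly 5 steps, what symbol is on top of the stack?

t

     Stack    Input    Action
  1  $ <S>    p p t $  expand <S> → p <S>
  2  $ <S> p  p p t $  match p
  3  $ <S>    p t $    expand <S> → p <S>
  4  $ <S> p  p t $    match p
  5  $ <S>    t $      expand <S> → t <B>
Stack after step 5: $ <B> t (top = t).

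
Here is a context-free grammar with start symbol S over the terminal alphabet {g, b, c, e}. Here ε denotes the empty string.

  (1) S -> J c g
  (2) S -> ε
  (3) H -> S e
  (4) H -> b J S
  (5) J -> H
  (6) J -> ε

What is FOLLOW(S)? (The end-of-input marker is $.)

{$, b, c, e}

FIRST(S) = {ε, b, c, e}  (via J c g)
FIRST(H) = {b, c, e}  (via S e)
FIRST(J) = {ε, b, c, e}  (via H)
FOLLOW(S) includes $ since S is the start symbol.
FOLLOW(S): in H->S e, S is followed by e with FIRST {e}; in H->b J S, the suffix after S is empty, so FOLLOW(S) ⊇ FOLLOW(H) = {b, c, e}. Thus FOLLOW(S) = {$, b, c, e}.
FOLLOW(H): in J->H, the suffix after H is empty, so FOLLOW(H) ⊇ FOLLOW(J) = {b, c, e}. Thus FOLLOW(H) = {b, c, e}.
FOLLOW(J): in S->J c g, J is followed by c g with FIRST {c}; in H->b J S, J is followed by S with FIRST {ε, b, c, e}; in H->b J S, the suffix after J is nullable, so FOLLOW(J) ⊇ FOLLOW(H) = {b, c, e}. Thus FOLLOW(J) = {b, c, e}.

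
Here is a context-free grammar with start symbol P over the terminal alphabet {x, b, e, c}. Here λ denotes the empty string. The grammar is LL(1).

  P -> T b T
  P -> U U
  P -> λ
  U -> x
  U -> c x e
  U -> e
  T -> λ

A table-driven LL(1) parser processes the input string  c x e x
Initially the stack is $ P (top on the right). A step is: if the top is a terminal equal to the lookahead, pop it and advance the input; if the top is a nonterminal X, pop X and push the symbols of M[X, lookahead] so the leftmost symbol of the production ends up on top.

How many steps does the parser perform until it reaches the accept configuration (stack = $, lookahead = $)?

step 1: stack=$ P  input=c x e x $  — expand P -> U U
step 2: stack=$ U U  input=c x e x $  — expand U -> c x e
step 3: stack=$ U e x c  input=c x e x $  — match c
step 4: stack=$ U e x  input=x e x $  — match x
step 5: stack=$ U e  input=e x $  — match e
step 6: stack=$ U  input=x $  — expand U -> x
step 7: stack=$ x  input=x $  — match x
Accept reached after 7 steps.

7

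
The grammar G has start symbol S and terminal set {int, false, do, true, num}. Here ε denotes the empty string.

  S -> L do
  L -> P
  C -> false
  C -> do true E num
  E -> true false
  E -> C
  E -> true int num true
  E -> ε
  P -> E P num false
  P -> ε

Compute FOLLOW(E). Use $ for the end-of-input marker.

{do, false, num, true}

FIRST(C) = {do, false}
FIRST(E) = {ε, do, false, true}  (via C)
FIRST(P) = {ε, do, false, num, true}  (via E P num false)
FIRST(L) = {ε, do, false, num, true}  (via P)
FIRST(S) = {do, false, num, true}  (via L do)
FOLLOW(S) includes $ since S is the start symbol.
FOLLOW(S): S appears on no right-hand side. Thus FOLLOW(S) = {$}.
FOLLOW(L): in S->L do, L is followed by do with FIRST {do}. Thus FOLLOW(L) = {do}.
FOLLOW(E): in C->do true E num, E is followed by num with FIRST {num}; in P->E P num false, E is followed by P num false with FIRST {do, false, num, true}. Thus FOLLOW(E) = {do, false, num, true}.
FOLLOW(C): in E->C, the suffix after C is empty, so FOLLOW(C) ⊇ FOLLOW(E) = {do, false, num, true}. Thus FOLLOW(C) = {do, false, num, true}.
FOLLOW(P): in L->P, the suffix after P is empty, so FOLLOW(P) ⊇ FOLLOW(L) = {do}; in P->E P num false, P is followed by num false with FIRST {num}. Thus FOLLOW(P) = {do, num}.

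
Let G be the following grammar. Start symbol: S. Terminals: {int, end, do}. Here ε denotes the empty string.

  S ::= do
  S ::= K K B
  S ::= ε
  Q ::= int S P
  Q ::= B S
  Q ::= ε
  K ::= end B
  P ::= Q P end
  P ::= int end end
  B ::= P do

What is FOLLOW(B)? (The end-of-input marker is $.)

{$, do, end, int}

FIRST(K): from K::=end B we get {end}. So FIRST(K) = {end}.
FIRST(S): from S::=do we get {do}; from S::=K K B we get {end}; from S::=ε we get {ε}. So FIRST(S) = {ε, do, end}.
FIRST(Q): from Q::=int S P we get {int}; from Q::=B S we get {int}; from Q::=ε we get {ε}. So FIRST(Q) = {ε, int}.
FIRST(P): from P::=Q P end we get {int}; from P::=int end end we get {int}. So FIRST(P) = {int}.
FIRST(B): from B::=P do we get {int}. So FIRST(B) = {int}.
FOLLOW(S) includes $ since S is the start symbol.
FOLLOW(Q): in P::=Q P end, Q is followed by P end with FIRST {int}. Thus FOLLOW(Q) = {int}.
FOLLOW(S): in Q::=int S P, S is followed by P with FIRST {int}; in Q::=B S, the suffix after S is empty, so FOLLOW(S) ⊇ FOLLOW(Q) = {int}. Thus FOLLOW(S) = {$, int}.
FOLLOW(K): in S::=K K B (occurrence 1), K is followed by K B with FIRST {end}; in S::=K K B (occurrence 2), K is followed by B with FIRST {int}. Thus FOLLOW(K) = {end, int}.
FOLLOW(P): in Q::=int S P, the suffix after P is empty, so FOLLOW(P) ⊇ FOLLOW(Q) = {int}; in P::=Q P end, P is followed by end with FIRST {end}; in B::=P do, P is followed by do with FIRST {do}. Thus FOLLOW(P) = {do, end, int}.
FOLLOW(B): in S::=K K B, the suffix after B is empty, so FOLLOW(B) ⊇ FOLLOW(S) = {$, int}; in Q::=B S, B is followed by S with FIRST {ε, do, end}; in Q::=B S, the suffix after B is nullable, so FOLLOW(B) ⊇ FOLLOW(Q) = {int}; in K::=end B, the suffix after B is empty, so FOLLOW(B) ⊇ FOLLOW(K) = {end, int}. Thus FOLLOW(B) = {$, do, end, int}.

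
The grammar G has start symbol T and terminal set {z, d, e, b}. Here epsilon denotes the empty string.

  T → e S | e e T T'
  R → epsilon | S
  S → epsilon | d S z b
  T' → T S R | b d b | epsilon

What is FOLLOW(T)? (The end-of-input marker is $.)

FIRST(T): from T→e S we get {e}; from T→e e T T' we get {e}. So FIRST(T) = {e}.
FIRST(S): from S→epsilon we get {epsilon}; from S→d S z b we get {d}. So FIRST(S) = {epsilon, d}.
FIRST(R): from R→epsilon we get {epsilon}; from R→S we get {epsilon, d}. So FIRST(R) = {epsilon, d}.
FIRST(T'): from T'→T S R we get {e}; from T'→b d b we get {b}; from T'→epsilon we get {epsilon}. So FIRST(T') = {epsilon, b, e}.
FOLLOW(T) includes $ since T is the start symbol.
FOLLOW(T): in T→e e T T', T is followed by T' with FIRST {epsilon, b, e}; in T→e e T T', the suffix after T is nullable (adds nothing new); in T'→T S R, T is followed by S R with FIRST {epsilon, d}; in T'→T S R, the suffix after T is nullable, so FOLLOW(T) ⊇ FOLLOW(T') = {$, b, d, e}. Thus FOLLOW(T) = {$, b, d, e}.
FOLLOW(T'): in T→e e T T', the suffix after T' is empty, so FOLLOW(T') ⊇ FOLLOW(T) = {$, b, d, e}. Thus FOLLOW(T') = {$, b, d, e}.
FOLLOW(R): in T'→T S R, the suffix after R is empty, so FOLLOW(R) ⊇ FOLLOW(T') = {$, b, d, e}. Thus FOLLOW(R) = {$, b, d, e}.
FOLLOW(S): in T→e S, the suffix after S is empty, so FOLLOW(S) ⊇ FOLLOW(T) = {$, b, d, e}; in R→S, the suffix after S is empty, so FOLLOW(S) ⊇ FOLLOW(R) = {$, b, d, e}; in S→d S z b, S is followed by z b with FIRST {z}; in T'→T S R, S is followed by R with FIRST {epsilon, d}; in T'→T S R, the suffix after S is nullable, so FOLLOW(S) ⊇ FOLLOW(T') = {$, b, d, e}. Thus FOLLOW(S) = {$, b, d, e, z}.

{$, b, d, e}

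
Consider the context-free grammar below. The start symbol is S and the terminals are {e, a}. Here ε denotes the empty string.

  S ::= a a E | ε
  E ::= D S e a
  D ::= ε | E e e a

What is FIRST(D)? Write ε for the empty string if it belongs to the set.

{ε, a, e}

FIRST(S) = {ε, a}
FIRST(E) = {a, e}  (via D S e a)
FIRST(D) = {ε, a, e}  (via E e e a)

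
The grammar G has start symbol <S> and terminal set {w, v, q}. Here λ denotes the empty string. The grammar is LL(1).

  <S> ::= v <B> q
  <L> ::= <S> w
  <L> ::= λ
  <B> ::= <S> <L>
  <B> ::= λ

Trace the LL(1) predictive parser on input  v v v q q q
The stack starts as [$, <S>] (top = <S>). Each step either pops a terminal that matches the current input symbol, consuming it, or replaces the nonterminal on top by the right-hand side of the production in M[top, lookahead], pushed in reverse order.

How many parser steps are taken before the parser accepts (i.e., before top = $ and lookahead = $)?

14

      Stack                  Input          Action
   1  $ <S>                  v v v q q q $  expand <S> ::= v <B> q
   2  $ q <B> v              v v v q q q $  match v
   3  $ q <B>                v v q q q $    expand <B> ::= <S> <L>
   4  $ q <L> <S>            v v q q q $    expand <S> ::= v <B> q
   5  $ q <L> q <B> v        v v q q q $    match v
   6  $ q <L> q <B>          v q q q $      expand <B> ::= <S> <L>
   7  $ q <L> q <L> <S>      v q q q $      expand <S> ::= v <B> q
   8  $ q <L> q <L> q <B> v  v q q q $      match v
   9  $ q <L> q <L> q <B>    q q q $        expand <B> ::= λ
  10  $ q <L> q <L> q        q q q $        match q
  11  $ q <L> q <L>          q q $          expand <L> ::= λ
  12  $ q <L> q              q q $          match q
  13  $ q <L>                q $            expand <L> ::= λ
  14  $ q                    q $            match q
Accept reached after 14 steps.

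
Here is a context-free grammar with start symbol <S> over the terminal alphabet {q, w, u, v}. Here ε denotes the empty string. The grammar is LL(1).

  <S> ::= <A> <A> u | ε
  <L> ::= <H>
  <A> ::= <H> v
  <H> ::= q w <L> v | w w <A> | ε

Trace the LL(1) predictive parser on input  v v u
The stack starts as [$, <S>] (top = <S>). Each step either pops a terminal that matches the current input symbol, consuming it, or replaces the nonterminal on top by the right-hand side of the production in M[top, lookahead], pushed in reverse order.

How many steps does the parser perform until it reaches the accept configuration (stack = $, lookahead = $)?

8

step 1: stack=$ <S>  input=v v u $  — expand <S> ::= <A> <A> u
step 2: stack=$ u <A> <A>  input=v v u $  — expand <A> ::= <H> v
step 3: stack=$ u <A> v <H>  input=v v u $  — expand <H> ::= ε
step 4: stack=$ u <A> v  input=v v u $  — match v
step 5: stack=$ u <A>  input=v u $  — expand <A> ::= <H> v
step 6: stack=$ u v <H>  input=v u $  — expand <H> ::= ε
step 7: stack=$ u v  input=v u $  — match v
step 8: stack=$ u  input=u $  — match u
Accept reached after 8 steps.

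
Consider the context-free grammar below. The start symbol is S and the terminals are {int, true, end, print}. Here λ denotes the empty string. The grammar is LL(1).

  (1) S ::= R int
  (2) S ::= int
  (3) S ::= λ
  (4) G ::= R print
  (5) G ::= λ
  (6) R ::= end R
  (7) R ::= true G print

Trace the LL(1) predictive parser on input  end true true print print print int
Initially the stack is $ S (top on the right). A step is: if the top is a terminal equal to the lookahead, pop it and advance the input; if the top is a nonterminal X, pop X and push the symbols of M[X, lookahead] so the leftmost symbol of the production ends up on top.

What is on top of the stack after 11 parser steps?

print

step 1: stack=$ S  input=end true true print print print int $  — expand S ::= R int
step 2: stack=$ int R  input=end true true print print print int $  — expand R ::= end R
step 3: stack=$ int R end  input=end true true print print print int $  — match end
step 4: stack=$ int R  input=true true print print print int $  — expand R ::= true G print
step 5: stack=$ int print G true  input=true true print print print int $  — match true
step 6: stack=$ int print G  input=true print print print int $  — expand G ::= R print
step 7: stack=$ int print print R  input=true print print print int $  — expand R ::= true G print
step 8: stack=$ int print print print G true  input=true print print print int $  — match true
step 9: stack=$ int print print print G  input=print print print int $  — expand G ::= λ
step 10: stack=$ int print print print  input=print print print int $  — match print
step 11: stack=$ int print print  input=print print int $  — match print
Stack after step 11: $ int print (top = print).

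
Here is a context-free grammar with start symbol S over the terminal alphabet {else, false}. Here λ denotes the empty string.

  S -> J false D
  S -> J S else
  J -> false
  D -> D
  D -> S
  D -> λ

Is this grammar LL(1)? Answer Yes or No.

No

FIRST(S) = {false}
FIRST(J) = {false}
FIRST(D) = {λ, false}
FOLLOW(S) = {$, else}
FOLLOW(J) = {false}
FOLLOW(D) = {$, else}
Cell M[D, $] receives both D -> D and D -> λ — the grammar is not LL(1).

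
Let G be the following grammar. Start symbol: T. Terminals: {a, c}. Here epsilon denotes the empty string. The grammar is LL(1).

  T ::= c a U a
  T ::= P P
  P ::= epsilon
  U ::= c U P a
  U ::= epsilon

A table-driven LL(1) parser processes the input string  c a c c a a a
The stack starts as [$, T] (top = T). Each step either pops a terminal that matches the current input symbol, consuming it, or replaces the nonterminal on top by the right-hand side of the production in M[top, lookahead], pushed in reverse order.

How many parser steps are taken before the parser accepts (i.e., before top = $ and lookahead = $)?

13

step 1: stack=$ T  input=c a c c a a a $  — expand T ::= c a U a
step 2: stack=$ a U a c  input=c a c c a a a $  — match c
step 3: stack=$ a U a  input=a c c a a a $  — match a
step 4: stack=$ a U  input=c c a a a $  — expand U ::= c U P a
step 5: stack=$ a a P U c  input=c c a a a $  — match c
step 6: stack=$ a a P U  input=c a a a $  — expand U ::= c U P a
step 7: stack=$ a a P a P U c  input=c a a a $  — match c
step 8: stack=$ a a P a P U  input=a a a $  — expand U ::= epsilon
step 9: stack=$ a a P a P  input=a a a $  — expand P ::= epsilon
step 10: stack=$ a a P a  input=a a a $  — match a
step 11: stack=$ a a P  input=a a $  — expand P ::= epsilon
step 12: stack=$ a a  input=a a $  — match a
step 13: stack=$ a  input=a $  — match a
Accept reached after 13 steps.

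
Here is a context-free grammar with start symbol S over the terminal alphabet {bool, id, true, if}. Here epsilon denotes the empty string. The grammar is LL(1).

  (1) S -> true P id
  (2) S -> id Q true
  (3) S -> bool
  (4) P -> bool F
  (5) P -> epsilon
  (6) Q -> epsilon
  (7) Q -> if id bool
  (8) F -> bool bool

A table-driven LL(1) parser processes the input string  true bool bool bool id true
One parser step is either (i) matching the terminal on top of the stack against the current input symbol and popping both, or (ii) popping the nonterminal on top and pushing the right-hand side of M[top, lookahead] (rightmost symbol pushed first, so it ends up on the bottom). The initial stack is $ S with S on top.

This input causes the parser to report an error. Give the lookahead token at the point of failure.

     Stack           Input                          Action
  1  $ S             true bool bool bool id true $  expand S -> true P id
  2  $ id P true     true bool bool bool id true $  match true
  3  $ id P          bool bool bool id true $       expand P -> bool F
  4  $ id F bool     bool bool bool id true $       match bool
  5  $ id F          bool bool id true $            expand F -> bool bool
  6  $ id bool bool  bool bool id true $            match bool
  7  $ id bool       bool id true $                 match bool
  8  $ id            id true $                      match id
  9  $               true $                         error: stack empty but input remains

true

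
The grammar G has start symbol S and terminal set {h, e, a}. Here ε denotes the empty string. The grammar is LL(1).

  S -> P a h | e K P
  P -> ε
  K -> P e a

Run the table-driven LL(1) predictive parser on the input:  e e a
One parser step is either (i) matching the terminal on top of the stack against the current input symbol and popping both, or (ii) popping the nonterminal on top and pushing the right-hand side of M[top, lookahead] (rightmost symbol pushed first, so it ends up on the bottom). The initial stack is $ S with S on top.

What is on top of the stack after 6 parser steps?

step 1: stack=$ S  input=e e a $  — expand S -> e K P
step 2: stack=$ P K e  input=e e a $  — match e
step 3: stack=$ P K  input=e a $  — expand K -> P e a
step 4: stack=$ P a e P  input=e a $  — expand P -> ε
step 5: stack=$ P a e  input=e a $  — match e
step 6: stack=$ P a  input=a $  — match a
Stack after step 6: $ P (top = P).

P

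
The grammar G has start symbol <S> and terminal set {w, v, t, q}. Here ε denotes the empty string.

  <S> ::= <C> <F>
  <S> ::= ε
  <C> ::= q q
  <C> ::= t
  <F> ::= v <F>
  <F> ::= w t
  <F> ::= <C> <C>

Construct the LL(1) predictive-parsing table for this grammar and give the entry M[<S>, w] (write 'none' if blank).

none

FIRST(<C>) = {q, t}
FIRST(<S>) = {ε, q, t}  (via <C> <F>)
FIRST(<F>) = {q, t, v, w}  (via <C> <C>)
FOLLOW(<S>) includes $ since <S> is the start symbol.
FOLLOW(<S>): <S> appears on no right-hand side. Thus FOLLOW(<S>) = {$}.
For <S> ::= <C> <F>: FIRST(<C> <F>) = {q, t}, so it goes in M[<S>, t] for t ∈ {q, t}.
For <S> ::= ε: FIRST(ε) = {ε}, so it goes in M[<S>, t] for t ∈ {}; since ε ∈ FIRST, also for every t ∈ FOLLOW(<S>) = {$}.
None of these place a production in M[<S>, w].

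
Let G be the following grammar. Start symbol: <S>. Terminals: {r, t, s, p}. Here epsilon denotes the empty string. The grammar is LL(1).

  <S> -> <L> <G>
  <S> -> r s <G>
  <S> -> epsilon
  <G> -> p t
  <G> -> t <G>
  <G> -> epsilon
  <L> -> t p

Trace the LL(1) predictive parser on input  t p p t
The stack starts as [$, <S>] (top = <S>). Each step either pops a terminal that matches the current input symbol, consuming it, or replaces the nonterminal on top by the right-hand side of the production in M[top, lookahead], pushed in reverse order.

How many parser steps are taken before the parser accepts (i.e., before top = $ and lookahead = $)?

7

step 1: stack=$ <S>  input=t p p t $  — expand <S> -> <L> <G>
step 2: stack=$ <G> <L>  input=t p p t $  — expand <L> -> t p
step 3: stack=$ <G> p t  input=t p p t $  — match t
step 4: stack=$ <G> p  input=p p t $  — match p
step 5: stack=$ <G>  input=p t $  — expand <G> -> p t
step 6: stack=$ t p  input=p t $  — match p
step 7: stack=$ t  input=t $  — match t
Accept reached after 7 steps.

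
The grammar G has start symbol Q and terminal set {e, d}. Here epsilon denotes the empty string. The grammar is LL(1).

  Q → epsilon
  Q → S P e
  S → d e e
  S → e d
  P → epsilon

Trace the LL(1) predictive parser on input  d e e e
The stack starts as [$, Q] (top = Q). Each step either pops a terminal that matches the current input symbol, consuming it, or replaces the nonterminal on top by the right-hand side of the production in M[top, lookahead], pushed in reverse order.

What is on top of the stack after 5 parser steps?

P

step 1: stack=$ Q  input=d e e e $  — expand Q → S P e
step 2: stack=$ e P S  input=d e e e $  — expand S → d e e
step 3: stack=$ e P e e d  input=d e e e $  — match d
step 4: stack=$ e P e e  input=e e e $  — match e
step 5: stack=$ e P e  input=e e $  — match e
Stack after step 5: $ e P (top = P).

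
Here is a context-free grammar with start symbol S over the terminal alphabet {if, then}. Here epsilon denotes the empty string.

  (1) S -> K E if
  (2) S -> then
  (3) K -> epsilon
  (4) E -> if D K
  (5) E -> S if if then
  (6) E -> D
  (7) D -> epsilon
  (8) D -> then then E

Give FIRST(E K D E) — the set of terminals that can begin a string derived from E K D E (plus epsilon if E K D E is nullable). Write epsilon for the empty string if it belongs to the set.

FIRST(K): from K->epsilon we get {epsilon}. So FIRST(K) = {epsilon}.
FIRST(D): from D->epsilon we get {epsilon}; from D->then then E we get {then}. So FIRST(D) = {epsilon, then}.
FIRST(S): from S->K E if we get {if, then}; from S->then we get {then}. So FIRST(S) = {if, then}.
FIRST(E): from E->if D K we get {if}; from E->S if if then we get {if, then}; from E->D we get {epsilon, then}. So FIRST(E) = {epsilon, if, then}.
FIRST(E K D E): take FIRST of each symbol in turn, carrying on past any symbol whose FIRST contains epsilon; result {epsilon, if, then}.

{epsilon, if, then}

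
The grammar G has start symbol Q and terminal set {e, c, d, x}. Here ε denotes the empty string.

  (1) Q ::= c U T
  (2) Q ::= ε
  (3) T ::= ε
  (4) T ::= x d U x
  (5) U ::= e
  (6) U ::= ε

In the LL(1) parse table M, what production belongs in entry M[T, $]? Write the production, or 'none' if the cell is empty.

FIRST(Q): from Q::=c U T we get {c}; from Q::=ε we get {ε}. So FIRST(Q) = {ε, c}.
FIRST(T): from T::=ε we get {ε}; from T::=x d U x we get {x}. So FIRST(T) = {ε, x}.
FIRST(U): from U::=e we get {e}; from U::=ε we get {ε}. So FIRST(U) = {ε, e}.
FOLLOW(Q) includes $ since Q is the start symbol.
FOLLOW(Q): Q appears on no right-hand side. Thus FOLLOW(Q) = {$}.
FOLLOW(T): in Q::=c U T, the suffix after T is empty, so FOLLOW(T) ⊇ FOLLOW(Q) = {$}. Thus FOLLOW(T) = {$}.
For T ::= ε: FIRST(ε) = {ε}, so it goes in M[T, t] for t ∈ {}; since ε ∈ FIRST, also for every t ∈ FOLLOW(T) = {$}.
For T ::= x d U x: FIRST(x d U x) = {x}, so it goes in M[T, t] for t ∈ {x}.

T ::= ε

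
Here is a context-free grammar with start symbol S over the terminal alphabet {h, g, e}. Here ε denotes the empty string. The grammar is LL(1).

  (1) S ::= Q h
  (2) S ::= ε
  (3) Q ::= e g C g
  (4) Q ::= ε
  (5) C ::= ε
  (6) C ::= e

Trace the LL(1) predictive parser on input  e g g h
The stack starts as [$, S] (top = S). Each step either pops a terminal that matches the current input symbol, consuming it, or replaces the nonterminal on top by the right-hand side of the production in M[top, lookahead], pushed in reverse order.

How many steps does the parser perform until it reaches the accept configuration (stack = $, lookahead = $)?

     Stack        Input      Action
  1  $ S          e g g h $  expand S ::= Q h
  2  $ h Q        e g g h $  expand Q ::= e g C g
  3  $ h g C g e  e g g h $  match e
  4  $ h g C g    g g h $    match g
  5  $ h g C      g h $      expand C ::= ε
  6  $ h g        g h $      match g
  7  $ h          h $        match h
Accept reached after 7 steps.

7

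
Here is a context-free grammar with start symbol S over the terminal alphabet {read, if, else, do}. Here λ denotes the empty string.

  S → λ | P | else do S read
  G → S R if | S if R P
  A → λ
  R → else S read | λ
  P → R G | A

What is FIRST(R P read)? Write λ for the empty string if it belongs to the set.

FIRST(A) = {λ}
FIRST(R) = {λ, else}
FIRST(S) = {λ, else, if}  (via P)
FIRST(G) = {else, if}  (via S R if, S if R P)
FIRST(P) = {λ, else, if}  (via R G, A)
FIRST(R P read): take FIRST of each symbol in turn, carrying on past any symbol whose FIRST contains λ; result {else, if, read}.

{else, if, read}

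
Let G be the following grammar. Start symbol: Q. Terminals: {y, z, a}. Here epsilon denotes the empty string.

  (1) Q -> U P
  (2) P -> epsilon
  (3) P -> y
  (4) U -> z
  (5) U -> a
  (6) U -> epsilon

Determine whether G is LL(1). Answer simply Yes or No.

FIRST(Q) = {epsilon, a, y, z}
FIRST(P) = {epsilon, y}
FIRST(U) = {epsilon, a, z}
FOLLOW(Q) = {$}
FOLLOW(P) = {$}
FOLLOW(U) = {$, y}
Each cell of M receives at most one production.

Yes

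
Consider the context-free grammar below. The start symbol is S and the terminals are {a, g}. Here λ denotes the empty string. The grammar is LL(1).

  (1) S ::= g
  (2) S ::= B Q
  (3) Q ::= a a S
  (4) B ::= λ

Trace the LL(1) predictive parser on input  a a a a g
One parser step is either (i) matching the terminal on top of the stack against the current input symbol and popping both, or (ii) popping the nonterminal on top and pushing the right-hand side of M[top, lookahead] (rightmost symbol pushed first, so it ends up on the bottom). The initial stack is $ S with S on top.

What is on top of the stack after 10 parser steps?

step 1: stack=$ S  input=a a a a g $  — expand S ::= B Q
step 2: stack=$ Q B  input=a a a a g $  — expand B ::= λ
step 3: stack=$ Q  input=a a a a g $  — expand Q ::= a a S
step 4: stack=$ S a a  input=a a a a g $  — match a
step 5: stack=$ S a  input=a a a g $  — match a
step 6: stack=$ S  input=a a g $  — expand S ::= B Q
step 7: stack=$ Q B  input=a a g $  — expand B ::= λ
step 8: stack=$ Q  input=a a g $  — expand Q ::= a a S
step 9: stack=$ S a a  input=a a g $  — match a
step 10: stack=$ S a  input=a g $  — match a
Stack after step 10: $ S (top = S).

S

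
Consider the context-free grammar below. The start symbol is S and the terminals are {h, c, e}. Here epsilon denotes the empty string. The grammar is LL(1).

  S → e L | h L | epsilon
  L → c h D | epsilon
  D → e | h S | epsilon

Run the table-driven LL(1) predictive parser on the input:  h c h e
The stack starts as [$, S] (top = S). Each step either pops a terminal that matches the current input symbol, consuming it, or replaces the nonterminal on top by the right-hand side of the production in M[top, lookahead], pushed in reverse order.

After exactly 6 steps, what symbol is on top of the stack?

e

     Stack    Input      Action
  1  $ S      h c h e $  expand S → h L
  2  $ L h    h c h e $  match h
  3  $ L      c h e $    expand L → c h D
  4  $ D h c  c h e $    match c
  5  $ D h    h e $      match h
  6  $ D      e $        expand D → e
Stack after step 6: $ e (top = e).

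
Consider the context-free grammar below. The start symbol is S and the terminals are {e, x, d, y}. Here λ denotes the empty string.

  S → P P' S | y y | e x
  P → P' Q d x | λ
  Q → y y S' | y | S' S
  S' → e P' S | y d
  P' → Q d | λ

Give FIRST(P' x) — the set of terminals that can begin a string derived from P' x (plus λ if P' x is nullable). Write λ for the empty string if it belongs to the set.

{e, x, y}

FIRST(S') = {e, y}
FIRST(Q) = {e, y}  (via S' S)
FIRST(P') = {λ, e, y}  (via Q d)
FIRST(P) = {λ, e, y}  (via P' Q d x)
FIRST(S) = {e, y}  (via P P' S)
FIRST(P' x): take FIRST of each symbol in turn, carrying on past any symbol whose FIRST contains λ; result {e, x, y}.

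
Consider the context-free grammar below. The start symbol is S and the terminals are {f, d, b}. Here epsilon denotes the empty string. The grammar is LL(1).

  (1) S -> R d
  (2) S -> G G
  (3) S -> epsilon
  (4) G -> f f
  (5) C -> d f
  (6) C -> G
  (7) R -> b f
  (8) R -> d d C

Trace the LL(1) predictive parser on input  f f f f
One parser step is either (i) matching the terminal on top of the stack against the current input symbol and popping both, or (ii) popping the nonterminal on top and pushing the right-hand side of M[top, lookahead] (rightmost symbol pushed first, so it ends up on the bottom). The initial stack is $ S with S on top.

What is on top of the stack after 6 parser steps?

f

     Stack    Input      Action
  1  $ S      f f f f $  expand S -> G G
  2  $ G G    f f f f $  expand G -> f f
  3  $ G f f  f f f f $  match f
  4  $ G f    f f f $    match f
  5  $ G      f f $      expand G -> f f
  6  $ f f    f f $      match f
Stack after step 6: $ f (top = f).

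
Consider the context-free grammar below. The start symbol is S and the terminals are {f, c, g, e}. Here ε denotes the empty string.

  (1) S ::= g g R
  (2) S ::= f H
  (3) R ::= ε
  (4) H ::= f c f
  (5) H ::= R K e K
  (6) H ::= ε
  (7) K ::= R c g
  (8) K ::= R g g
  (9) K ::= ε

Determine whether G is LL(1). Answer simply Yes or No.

Yes

FIRST(S) = {f, g}
FIRST(R) = {ε}
FIRST(H) = {ε, c, e, f, g}
FIRST(K) = {ε, c, g}
FOLLOW(S) = {$}
FOLLOW(R) = {$, c, e, g}
FOLLOW(H) = {$}
FOLLOW(K) = {$, e}
Each cell of M receives at most one production.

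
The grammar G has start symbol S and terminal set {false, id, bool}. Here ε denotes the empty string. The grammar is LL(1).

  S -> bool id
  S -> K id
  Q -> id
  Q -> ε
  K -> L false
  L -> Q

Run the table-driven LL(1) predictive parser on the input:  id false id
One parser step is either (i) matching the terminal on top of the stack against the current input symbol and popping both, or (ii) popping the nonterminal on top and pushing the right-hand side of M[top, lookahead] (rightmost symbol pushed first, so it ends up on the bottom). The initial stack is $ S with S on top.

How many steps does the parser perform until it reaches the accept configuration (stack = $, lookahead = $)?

7

step 1: stack=$ S  input=id false id $  — expand S -> K id
step 2: stack=$ id K  input=id false id $  — expand K -> L false
step 3: stack=$ id false L  input=id false id $  — expand L -> Q
step 4: stack=$ id false Q  input=id false id $  — expand Q -> id
step 5: stack=$ id false id  input=id false id $  — match id
step 6: stack=$ id false  input=false id $  — match false
step 7: stack=$ id  input=id $  — match id
Accept reached after 7 steps.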